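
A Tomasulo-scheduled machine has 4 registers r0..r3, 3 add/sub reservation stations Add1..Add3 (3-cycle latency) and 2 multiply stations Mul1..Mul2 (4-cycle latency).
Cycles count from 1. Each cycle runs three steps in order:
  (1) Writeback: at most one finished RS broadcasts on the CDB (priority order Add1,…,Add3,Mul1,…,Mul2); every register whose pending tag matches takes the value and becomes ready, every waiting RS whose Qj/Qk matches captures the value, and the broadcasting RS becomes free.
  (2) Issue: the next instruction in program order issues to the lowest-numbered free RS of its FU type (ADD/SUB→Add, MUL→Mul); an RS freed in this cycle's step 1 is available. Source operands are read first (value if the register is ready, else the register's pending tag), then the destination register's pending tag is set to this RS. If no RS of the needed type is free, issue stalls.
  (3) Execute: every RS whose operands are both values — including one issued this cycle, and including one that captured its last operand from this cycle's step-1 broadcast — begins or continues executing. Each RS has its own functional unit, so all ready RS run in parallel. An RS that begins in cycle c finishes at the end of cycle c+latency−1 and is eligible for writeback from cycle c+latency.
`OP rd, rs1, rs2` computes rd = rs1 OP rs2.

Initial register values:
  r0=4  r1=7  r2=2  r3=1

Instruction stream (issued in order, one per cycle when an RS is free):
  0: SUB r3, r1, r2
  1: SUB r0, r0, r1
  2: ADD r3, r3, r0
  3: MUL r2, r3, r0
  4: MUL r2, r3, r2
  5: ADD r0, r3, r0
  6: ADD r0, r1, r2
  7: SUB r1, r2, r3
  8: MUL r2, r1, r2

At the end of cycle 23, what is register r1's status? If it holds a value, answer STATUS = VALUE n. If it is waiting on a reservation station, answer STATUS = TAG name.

  c1: issue SUB r3<-Add1  regs: r0:4,r1:7,r2:2,r3:Add1
  c2: issue SUB r0<-Add2  regs: r0:Add2,r1:7,r2:2,r3:Add1
  c3: issue ADD r3<-Add3  regs: r0:Add2,r1:7,r2:2,r3:Add3
  c4: CDB Add1=5; issue MUL r2<-Mul1  regs: r0:Add2,r1:7,r2:Mul1,r3:Add3
  c5: CDB Add2=-3; issue MUL r2<-Mul2  regs: r0:-3,r1:7,r2:Mul2,r3:Add3
  c6: issue ADD r0<-Add1  regs: r0:Add1,r1:7,r2:Mul2,r3:Add3
  c7: issue ADD r0<-Add2  regs: r0:Add2,r1:7,r2:Mul2,r3:Add3
  c8: CDB Add3=2; issue SUB r1<-Add3  regs: r0:Add2,r1:Add3,r2:Mul2,r3:2
  c9: stall  regs: r0:Add2,r1:Add3,r2:Mul2,r3:2
  c10: stall  regs: r0:Add2,r1:Add3,r2:Mul2,r3:2
  c11: CDB Add1=-1; stall  regs: r0:Add2,r1:Add3,r2:Mul2,r3:2
  c12: CDB Mul1=-6; issue MUL r2<-Mul1  regs: r0:Add2,r1:Add3,r2:Mul1,r3:2
  c13: -  regs: r0:Add2,r1:Add3,r2:Mul1,r3:2
  c14: -  regs: r0:Add2,r1:Add3,r2:Mul1,r3:2
  c15: -  regs: r0:Add2,r1:Add3,r2:Mul1,r3:2
  c16: CDB Mul2=-12  regs: r0:Add2,r1:Add3,r2:Mul1,r3:2
  c17: -  regs: r0:Add2,r1:Add3,r2:Mul1,r3:2
  c18: -  regs: r0:Add2,r1:Add3,r2:Mul1,r3:2
  c19: CDB Add2=-5  regs: r0:-5,r1:Add3,r2:Mul1,r3:2
  c20: CDB Add3=-14  regs: r0:-5,r1:-14,r2:Mul1,r3:2
  c21: -  regs: r0:-5,r1:-14,r2:Mul1,r3:2
  c22: -  regs: r0:-5,r1:-14,r2:Mul1,r3:2
  c23: -  regs: r0:-5,r1:-14,r2:Mul1,r3:2

STATUS = VALUE -14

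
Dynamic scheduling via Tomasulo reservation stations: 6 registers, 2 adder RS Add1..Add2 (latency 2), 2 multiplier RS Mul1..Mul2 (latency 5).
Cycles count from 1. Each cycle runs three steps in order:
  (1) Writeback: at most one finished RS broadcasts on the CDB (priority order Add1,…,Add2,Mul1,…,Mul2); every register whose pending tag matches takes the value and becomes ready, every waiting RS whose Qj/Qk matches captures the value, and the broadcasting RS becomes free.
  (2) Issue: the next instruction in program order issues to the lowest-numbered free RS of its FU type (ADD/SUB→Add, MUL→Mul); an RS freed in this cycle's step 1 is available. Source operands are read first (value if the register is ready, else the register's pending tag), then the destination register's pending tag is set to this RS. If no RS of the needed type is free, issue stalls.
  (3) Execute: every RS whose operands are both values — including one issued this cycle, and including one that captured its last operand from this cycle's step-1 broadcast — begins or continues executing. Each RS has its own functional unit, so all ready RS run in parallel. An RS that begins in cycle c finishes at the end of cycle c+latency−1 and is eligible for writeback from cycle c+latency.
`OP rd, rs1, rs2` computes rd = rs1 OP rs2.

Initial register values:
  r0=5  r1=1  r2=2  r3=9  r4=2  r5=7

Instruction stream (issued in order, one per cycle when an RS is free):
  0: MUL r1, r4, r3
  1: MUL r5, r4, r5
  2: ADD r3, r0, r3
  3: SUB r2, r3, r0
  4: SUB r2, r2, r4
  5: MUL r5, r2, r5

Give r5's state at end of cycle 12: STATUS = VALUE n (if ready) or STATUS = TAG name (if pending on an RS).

STATUS = TAG Mul1

cycle 1: issue MUL r1<-Mul1 // r0:5,r1:Mul1,r2:2,r3:9,r4:2,r5:7
cycle 2: issue MUL r5<-Mul2 // r0:5,r1:Mul1,r2:2,r3:9,r4:2,r5:Mul2
cycle 3: issue ADD r3<-Add1 // r0:5,r1:Mul1,r2:2,r3:Add1,r4:2,r5:Mul2
cycle 4: issue SUB r2<-Add2 // r0:5,r1:Mul1,r2:Add2,r3:Add1,r4:2,r5:Mul2
cycle 5: CDB Add1=14; issue SUB r2<-Add1 // r0:5,r1:Mul1,r2:Add1,r3:14,r4:2,r5:Mul2
cycle 6: CDB Mul1=18; issue MUL r5<-Mul1 // r0:5,r1:18,r2:Add1,r3:14,r4:2,r5:Mul1
cycle 7: CDB Add2=9 // r0:5,r1:18,r2:Add1,r3:14,r4:2,r5:Mul1
cycle 8: CDB Mul2=14 // r0:5,r1:18,r2:Add1,r3:14,r4:2,r5:Mul1
cycle 9: CDB Add1=7 // r0:5,r1:18,r2:7,r3:14,r4:2,r5:Mul1
cycle 10: - // r0:5,r1:18,r2:7,r3:14,r4:2,r5:Mul1
cycle 11: - // r0:5,r1:18,r2:7,r3:14,r4:2,r5:Mul1
cycle 12: - // r0:5,r1:18,r2:7,r3:14,r4:2,r5:Mul1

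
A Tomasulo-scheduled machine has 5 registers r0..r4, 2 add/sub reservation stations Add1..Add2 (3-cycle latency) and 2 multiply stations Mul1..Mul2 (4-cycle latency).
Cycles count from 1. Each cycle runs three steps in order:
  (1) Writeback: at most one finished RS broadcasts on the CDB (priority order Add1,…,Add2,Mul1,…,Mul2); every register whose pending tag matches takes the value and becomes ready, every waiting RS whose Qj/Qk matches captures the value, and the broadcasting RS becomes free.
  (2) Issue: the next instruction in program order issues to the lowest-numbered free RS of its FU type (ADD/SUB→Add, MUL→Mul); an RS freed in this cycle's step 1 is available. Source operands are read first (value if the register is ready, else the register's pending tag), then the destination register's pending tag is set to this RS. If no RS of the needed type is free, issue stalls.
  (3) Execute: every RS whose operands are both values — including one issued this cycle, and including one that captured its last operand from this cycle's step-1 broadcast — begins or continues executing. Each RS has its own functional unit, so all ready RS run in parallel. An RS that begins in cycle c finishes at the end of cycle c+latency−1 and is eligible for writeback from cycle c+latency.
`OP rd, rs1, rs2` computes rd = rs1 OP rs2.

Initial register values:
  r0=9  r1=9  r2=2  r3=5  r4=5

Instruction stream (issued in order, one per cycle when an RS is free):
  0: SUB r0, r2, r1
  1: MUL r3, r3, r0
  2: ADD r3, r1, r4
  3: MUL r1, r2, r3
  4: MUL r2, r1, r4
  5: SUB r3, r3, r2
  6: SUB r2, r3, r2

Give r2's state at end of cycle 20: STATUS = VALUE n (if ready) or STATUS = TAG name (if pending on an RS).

  c1: issue SUB r0<-Add1  regs: r0:Add1,r1:9,r2:2,r3:5,r4:5
  c2: issue MUL r3<-Mul1  regs: r0:Add1,r1:9,r2:2,r3:Mul1,r4:5
  c3: issue ADD r3<-Add2  regs: r0:Add1,r1:9,r2:2,r3:Add2,r4:5
  c4: CDB Add1=-7; issue MUL r1<-Mul2  regs: r0:-7,r1:Mul2,r2:2,r3:Add2,r4:5
  c5: stall  regs: r0:-7,r1:Mul2,r2:2,r3:Add2,r4:5
  c6: CDB Add2=14; stall  regs: r0:-7,r1:Mul2,r2:2,r3:14,r4:5
  c7: stall  regs: r0:-7,r1:Mul2,r2:2,r3:14,r4:5
  c8: CDB Mul1=-35; issue MUL r2<-Mul1  regs: r0:-7,r1:Mul2,r2:Mul1,r3:14,r4:5
  c9: issue SUB r3<-Add1  regs: r0:-7,r1:Mul2,r2:Mul1,r3:Add1,r4:5
  c10: CDB Mul2=28; issue SUB r2<-Add2  regs: r0:-7,r1:28,r2:Add2,r3:Add1,r4:5
  c11: -  regs: r0:-7,r1:28,r2:Add2,r3:Add1,r4:5
  c12: -  regs: r0:-7,r1:28,r2:Add2,r3:Add1,r4:5
  c13: -  regs: r0:-7,r1:28,r2:Add2,r3:Add1,r4:5
  c14: CDB Mul1=140  regs: r0:-7,r1:28,r2:Add2,r3:Add1,r4:5
  c15: -  regs: r0:-7,r1:28,r2:Add2,r3:Add1,r4:5
  c16: -  regs: r0:-7,r1:28,r2:Add2,r3:Add1,r4:5
  c17: CDB Add1=-126  regs: r0:-7,r1:28,r2:Add2,r3:-126,r4:5
  c18: -  regs: r0:-7,r1:28,r2:Add2,r3:-126,r4:5
  c19: -  regs: r0:-7,r1:28,r2:Add2,r3:-126,r4:5
  c20: CDB Add2=-266  regs: r0:-7,r1:28,r2:-266,r3:-126,r4:5

STATUS = VALUE -266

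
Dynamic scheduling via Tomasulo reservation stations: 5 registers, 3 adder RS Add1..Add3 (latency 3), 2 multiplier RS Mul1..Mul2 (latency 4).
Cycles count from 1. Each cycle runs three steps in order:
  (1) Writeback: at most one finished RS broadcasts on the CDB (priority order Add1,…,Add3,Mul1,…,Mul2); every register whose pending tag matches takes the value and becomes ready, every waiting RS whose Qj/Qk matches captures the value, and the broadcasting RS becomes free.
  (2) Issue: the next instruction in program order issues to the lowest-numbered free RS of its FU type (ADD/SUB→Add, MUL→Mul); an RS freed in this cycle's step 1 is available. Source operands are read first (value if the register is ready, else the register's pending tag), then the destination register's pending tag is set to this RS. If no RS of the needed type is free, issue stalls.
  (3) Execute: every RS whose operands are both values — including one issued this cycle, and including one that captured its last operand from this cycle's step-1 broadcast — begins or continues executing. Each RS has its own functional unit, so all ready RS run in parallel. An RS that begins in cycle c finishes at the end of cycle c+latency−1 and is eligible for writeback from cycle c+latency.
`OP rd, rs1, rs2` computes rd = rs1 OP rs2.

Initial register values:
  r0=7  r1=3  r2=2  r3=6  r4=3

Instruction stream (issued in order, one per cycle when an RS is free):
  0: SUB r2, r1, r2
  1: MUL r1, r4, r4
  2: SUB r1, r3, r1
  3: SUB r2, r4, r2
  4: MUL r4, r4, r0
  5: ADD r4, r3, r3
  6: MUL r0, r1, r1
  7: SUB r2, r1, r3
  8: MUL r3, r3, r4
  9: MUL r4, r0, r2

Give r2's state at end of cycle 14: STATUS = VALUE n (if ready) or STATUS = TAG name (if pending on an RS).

STATUS = VALUE -9

c1: issue SUB r2<-Add1 | r0:7,r1:3,r2:Add1,r3:6,r4:3
c2: issue MUL r1<-Mul1 | r0:7,r1:Mul1,r2:Add1,r3:6,r4:3
c3: issue SUB r1<-Add2 | r0:7,r1:Add2,r2:Add1,r3:6,r4:3
c4: CDB Add1=1; issue SUB r2<-Add1 | r0:7,r1:Add2,r2:Add1,r3:6,r4:3
c5: issue MUL r4<-Mul2 | r0:7,r1:Add2,r2:Add1,r3:6,r4:Mul2
c6: CDB Mul1=9; issue ADD r4<-Add3 | r0:7,r1:Add2,r2:Add1,r3:6,r4:Add3
c7: CDB Add1=2; issue MUL r0<-Mul1 | r0:Mul1,r1:Add2,r2:2,r3:6,r4:Add3
c8: issue SUB r2<-Add1 | r0:Mul1,r1:Add2,r2:Add1,r3:6,r4:Add3
c9: CDB Add2=-3; stall | r0:Mul1,r1:-3,r2:Add1,r3:6,r4:Add3
c10: CDB Add3=12; stall | r0:Mul1,r1:-3,r2:Add1,r3:6,r4:12
c11: CDB Mul2=21; issue MUL r3<-Mul2 | r0:Mul1,r1:-3,r2:Add1,r3:Mul2,r4:12
c12: CDB Add1=-9; stall | r0:Mul1,r1:-3,r2:-9,r3:Mul2,r4:12
c13: CDB Mul1=9; issue MUL r4<-Mul1 | r0:9,r1:-3,r2:-9,r3:Mul2,r4:Mul1
c14: - | r0:9,r1:-3,r2:-9,r3:Mul2,r4:Mul1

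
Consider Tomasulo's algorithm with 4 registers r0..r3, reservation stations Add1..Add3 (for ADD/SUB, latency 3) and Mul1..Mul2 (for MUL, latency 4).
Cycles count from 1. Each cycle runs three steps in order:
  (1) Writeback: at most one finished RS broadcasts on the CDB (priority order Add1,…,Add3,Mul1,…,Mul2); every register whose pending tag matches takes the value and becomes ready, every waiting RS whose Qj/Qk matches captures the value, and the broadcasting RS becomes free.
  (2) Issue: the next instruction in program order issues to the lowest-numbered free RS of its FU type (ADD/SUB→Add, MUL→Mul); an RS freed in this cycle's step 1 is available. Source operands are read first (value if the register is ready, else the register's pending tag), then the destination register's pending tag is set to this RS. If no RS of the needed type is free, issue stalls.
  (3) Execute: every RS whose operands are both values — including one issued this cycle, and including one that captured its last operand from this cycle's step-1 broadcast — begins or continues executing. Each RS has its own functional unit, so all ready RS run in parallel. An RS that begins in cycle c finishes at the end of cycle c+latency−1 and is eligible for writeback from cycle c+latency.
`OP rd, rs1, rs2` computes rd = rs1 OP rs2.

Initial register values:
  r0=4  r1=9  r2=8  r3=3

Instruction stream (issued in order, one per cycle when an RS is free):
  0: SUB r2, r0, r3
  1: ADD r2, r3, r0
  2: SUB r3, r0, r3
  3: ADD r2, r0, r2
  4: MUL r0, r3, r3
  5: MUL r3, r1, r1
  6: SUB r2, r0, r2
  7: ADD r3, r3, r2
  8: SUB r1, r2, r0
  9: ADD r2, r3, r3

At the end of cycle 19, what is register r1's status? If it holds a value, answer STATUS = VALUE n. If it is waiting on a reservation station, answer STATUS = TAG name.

STATUS = VALUE -11

  c1: issue SUB r2<-Add1  regs: r0:4,r1:9,r2:Add1,r3:3
  c2: issue ADD r2<-Add2  regs: r0:4,r1:9,r2:Add2,r3:3
  c3: issue SUB r3<-Add3  regs: r0:4,r1:9,r2:Add2,r3:Add3
  c4: CDB Add1=1; issue ADD r2<-Add1  regs: r0:4,r1:9,r2:Add1,r3:Add3
  c5: CDB Add2=7; issue MUL r0<-Mul1  regs: r0:Mul1,r1:9,r2:Add1,r3:Add3
  c6: CDB Add3=1; issue MUL r3<-Mul2  regs: r0:Mul1,r1:9,r2:Add1,r3:Mul2
  c7: issue SUB r2<-Add2  regs: r0:Mul1,r1:9,r2:Add2,r3:Mul2
  c8: CDB Add1=11; issue ADD r3<-Add1  regs: r0:Mul1,r1:9,r2:Add2,r3:Add1
  c9: issue SUB r1<-Add3  regs: r0:Mul1,r1:Add3,r2:Add2,r3:Add1
  c10: CDB Mul1=1; stall  regs: r0:1,r1:Add3,r2:Add2,r3:Add1
  c11: CDB Mul2=81; stall  regs: r0:1,r1:Add3,r2:Add2,r3:Add1
  c12: stall  regs: r0:1,r1:Add3,r2:Add2,r3:Add1
  c13: CDB Add2=-10; issue ADD r2<-Add2  regs: r0:1,r1:Add3,r2:Add2,r3:Add1
  c14: -  regs: r0:1,r1:Add3,r2:Add2,r3:Add1
  c15: -  regs: r0:1,r1:Add3,r2:Add2,r3:Add1
  c16: CDB Add1=71  regs: r0:1,r1:Add3,r2:Add2,r3:71
  c17: CDB Add3=-11  regs: r0:1,r1:-11,r2:Add2,r3:71
  c18: -  regs: r0:1,r1:-11,r2:Add2,r3:71
  c19: CDB Add2=142  regs: r0:1,r1:-11,r2:142,r3:71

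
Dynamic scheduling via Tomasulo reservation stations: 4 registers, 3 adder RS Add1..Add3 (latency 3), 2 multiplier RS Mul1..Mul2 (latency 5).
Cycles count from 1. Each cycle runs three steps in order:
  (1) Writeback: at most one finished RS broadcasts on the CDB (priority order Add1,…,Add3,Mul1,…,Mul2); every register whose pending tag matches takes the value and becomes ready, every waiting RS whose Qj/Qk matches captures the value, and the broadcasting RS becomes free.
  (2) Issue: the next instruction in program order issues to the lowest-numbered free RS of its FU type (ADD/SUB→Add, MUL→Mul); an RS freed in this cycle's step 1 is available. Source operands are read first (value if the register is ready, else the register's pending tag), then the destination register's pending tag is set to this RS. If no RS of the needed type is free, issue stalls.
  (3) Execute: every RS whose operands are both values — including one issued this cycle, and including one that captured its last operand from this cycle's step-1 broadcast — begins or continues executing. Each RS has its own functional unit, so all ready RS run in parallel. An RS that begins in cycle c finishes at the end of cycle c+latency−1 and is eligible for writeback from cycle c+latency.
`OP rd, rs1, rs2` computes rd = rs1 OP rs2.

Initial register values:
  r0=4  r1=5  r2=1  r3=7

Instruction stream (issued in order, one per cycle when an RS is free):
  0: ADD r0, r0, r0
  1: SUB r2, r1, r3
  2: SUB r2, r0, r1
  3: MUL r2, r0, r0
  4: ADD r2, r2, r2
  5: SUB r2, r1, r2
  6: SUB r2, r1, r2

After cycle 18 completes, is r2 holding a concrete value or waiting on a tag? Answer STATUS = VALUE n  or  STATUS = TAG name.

STATUS = VALUE 128

cycle 1: issue ADD r0<-Add1 // r0:Add1,r1:5,r2:1,r3:7
cycle 2: issue SUB r2<-Add2 // r0:Add1,r1:5,r2:Add2,r3:7
cycle 3: issue SUB r2<-Add3 // r0:Add1,r1:5,r2:Add3,r3:7
cycle 4: CDB Add1=8; issue MUL r2<-Mul1 // r0:8,r1:5,r2:Mul1,r3:7
cycle 5: CDB Add2=-2; issue ADD r2<-Add1 // r0:8,r1:5,r2:Add1,r3:7
cycle 6: issue SUB r2<-Add2 // r0:8,r1:5,r2:Add2,r3:7
cycle 7: CDB Add3=3; issue SUB r2<-Add3 // r0:8,r1:5,r2:Add3,r3:7
cycle 8: - // r0:8,r1:5,r2:Add3,r3:7
cycle 9: CDB Mul1=64 // r0:8,r1:5,r2:Add3,r3:7
cycle 10: - // r0:8,r1:5,r2:Add3,r3:7
cycle 11: - // r0:8,r1:5,r2:Add3,r3:7
cycle 12: CDB Add1=128 // r0:8,r1:5,r2:Add3,r3:7
cycle 13: - // r0:8,r1:5,r2:Add3,r3:7
cycle 14: - // r0:8,r1:5,r2:Add3,r3:7
cycle 15: CDB Add2=-123 // r0:8,r1:5,r2:Add3,r3:7
cycle 16: - // r0:8,r1:5,r2:Add3,r3:7
cycle 17: - // r0:8,r1:5,r2:Add3,r3:7
cycle 18: CDB Add3=128 // r0:8,r1:5,r2:128,r3:7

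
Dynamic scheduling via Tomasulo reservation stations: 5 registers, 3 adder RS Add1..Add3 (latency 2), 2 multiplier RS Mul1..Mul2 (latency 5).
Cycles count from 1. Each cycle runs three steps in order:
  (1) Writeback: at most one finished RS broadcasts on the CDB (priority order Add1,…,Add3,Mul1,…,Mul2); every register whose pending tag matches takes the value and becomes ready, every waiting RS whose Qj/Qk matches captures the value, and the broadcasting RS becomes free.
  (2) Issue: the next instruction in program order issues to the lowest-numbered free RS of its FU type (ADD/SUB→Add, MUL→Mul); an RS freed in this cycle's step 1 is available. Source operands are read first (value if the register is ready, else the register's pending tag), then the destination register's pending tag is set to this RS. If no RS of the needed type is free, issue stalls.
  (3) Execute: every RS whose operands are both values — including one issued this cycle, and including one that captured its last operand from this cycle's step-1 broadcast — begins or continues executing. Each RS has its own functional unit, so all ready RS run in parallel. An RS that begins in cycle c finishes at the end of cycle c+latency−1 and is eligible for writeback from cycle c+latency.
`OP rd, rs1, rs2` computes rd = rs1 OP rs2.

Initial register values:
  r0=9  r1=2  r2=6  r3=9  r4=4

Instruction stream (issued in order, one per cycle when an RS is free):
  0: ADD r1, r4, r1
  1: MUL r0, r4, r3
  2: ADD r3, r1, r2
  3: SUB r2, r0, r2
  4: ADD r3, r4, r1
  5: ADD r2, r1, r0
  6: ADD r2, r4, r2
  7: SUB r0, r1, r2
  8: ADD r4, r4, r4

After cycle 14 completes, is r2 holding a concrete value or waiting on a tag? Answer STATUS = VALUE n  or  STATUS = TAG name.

STATUS = VALUE 46

  c1: issue ADD r1<-Add1  regs: r0:9,r1:Add1,r2:6,r3:9,r4:4
  c2: issue MUL r0<-Mul1  regs: r0:Mul1,r1:Add1,r2:6,r3:9,r4:4
  c3: CDB Add1=6; issue ADD r3<-Add1  regs: r0:Mul1,r1:6,r2:6,r3:Add1,r4:4
  c4: issue SUB r2<-Add2  regs: r0:Mul1,r1:6,r2:Add2,r3:Add1,r4:4
  c5: CDB Add1=12; issue ADD r3<-Add1  regs: r0:Mul1,r1:6,r2:Add2,r3:Add1,r4:4
  c6: issue ADD r2<-Add3  regs: r0:Mul1,r1:6,r2:Add3,r3:Add1,r4:4
  c7: CDB Add1=10; issue ADD r2<-Add1  regs: r0:Mul1,r1:6,r2:Add1,r3:10,r4:4
  c8: CDB Mul1=36; stall  regs: r0:36,r1:6,r2:Add1,r3:10,r4:4
  c9: stall  regs: r0:36,r1:6,r2:Add1,r3:10,r4:4
  c10: CDB Add2=30; issue SUB r0<-Add2  regs: r0:Add2,r1:6,r2:Add1,r3:10,r4:4
  c11: CDB Add3=42; issue ADD r4<-Add3  regs: r0:Add2,r1:6,r2:Add1,r3:10,r4:Add3
  c12: -  regs: r0:Add2,r1:6,r2:Add1,r3:10,r4:Add3
  c13: CDB Add1=46  regs: r0:Add2,r1:6,r2:46,r3:10,r4:Add3
  c14: CDB Add3=8  regs: r0:Add2,r1:6,r2:46,r3:10,r4:8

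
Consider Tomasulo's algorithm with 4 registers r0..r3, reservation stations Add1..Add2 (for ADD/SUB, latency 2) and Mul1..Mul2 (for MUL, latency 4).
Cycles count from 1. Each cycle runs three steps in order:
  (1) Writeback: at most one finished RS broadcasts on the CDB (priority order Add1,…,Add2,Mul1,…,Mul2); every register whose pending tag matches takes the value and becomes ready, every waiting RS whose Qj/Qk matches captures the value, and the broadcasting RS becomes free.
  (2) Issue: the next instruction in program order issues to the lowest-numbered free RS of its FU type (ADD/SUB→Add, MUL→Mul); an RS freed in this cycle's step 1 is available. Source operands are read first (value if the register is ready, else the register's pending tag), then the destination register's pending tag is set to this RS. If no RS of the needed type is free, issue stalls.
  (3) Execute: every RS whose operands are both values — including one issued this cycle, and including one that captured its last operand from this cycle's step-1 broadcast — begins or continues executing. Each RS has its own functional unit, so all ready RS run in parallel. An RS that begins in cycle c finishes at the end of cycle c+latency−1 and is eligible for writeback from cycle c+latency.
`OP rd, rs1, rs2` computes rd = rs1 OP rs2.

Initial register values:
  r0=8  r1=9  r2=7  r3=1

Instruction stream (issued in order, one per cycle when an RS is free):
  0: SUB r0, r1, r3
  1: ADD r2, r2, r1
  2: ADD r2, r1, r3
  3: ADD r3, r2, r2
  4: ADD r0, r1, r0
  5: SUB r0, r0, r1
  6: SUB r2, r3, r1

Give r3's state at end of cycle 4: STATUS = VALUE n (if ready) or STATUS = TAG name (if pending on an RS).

c1: issue SUB r0<-Add1 | r0:Add1,r1:9,r2:7,r3:1
c2: issue ADD r2<-Add2 | r0:Add1,r1:9,r2:Add2,r3:1
c3: CDB Add1=8; issue ADD r2<-Add1 | r0:8,r1:9,r2:Add1,r3:1
c4: CDB Add2=16; issue ADD r3<-Add2 | r0:8,r1:9,r2:Add1,r3:Add2

STATUS = TAG Add2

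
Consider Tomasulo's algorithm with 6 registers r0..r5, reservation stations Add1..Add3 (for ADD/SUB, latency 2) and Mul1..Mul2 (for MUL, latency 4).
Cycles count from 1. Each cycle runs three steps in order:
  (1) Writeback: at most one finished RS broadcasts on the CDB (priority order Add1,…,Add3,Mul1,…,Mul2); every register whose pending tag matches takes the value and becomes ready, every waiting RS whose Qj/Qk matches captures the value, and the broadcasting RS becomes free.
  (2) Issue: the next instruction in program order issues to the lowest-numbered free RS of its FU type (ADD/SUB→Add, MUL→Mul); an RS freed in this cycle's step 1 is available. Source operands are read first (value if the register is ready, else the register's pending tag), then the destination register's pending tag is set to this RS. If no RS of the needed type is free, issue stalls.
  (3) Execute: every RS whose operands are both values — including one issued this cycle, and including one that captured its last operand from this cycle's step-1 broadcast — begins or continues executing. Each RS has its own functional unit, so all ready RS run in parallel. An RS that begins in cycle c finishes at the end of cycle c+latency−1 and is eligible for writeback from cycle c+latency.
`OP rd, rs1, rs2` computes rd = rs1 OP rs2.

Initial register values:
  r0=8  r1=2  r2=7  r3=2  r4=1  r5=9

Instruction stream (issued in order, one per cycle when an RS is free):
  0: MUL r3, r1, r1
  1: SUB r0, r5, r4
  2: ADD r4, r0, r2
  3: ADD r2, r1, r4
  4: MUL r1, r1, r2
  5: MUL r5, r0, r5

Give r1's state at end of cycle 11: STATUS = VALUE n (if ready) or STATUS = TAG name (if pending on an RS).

c1: issue MUL r3<-Mul1 | r0:8,r1:2,r2:7,r3:Mul1,r4:1,r5:9
c2: issue SUB r0<-Add1 | r0:Add1,r1:2,r2:7,r3:Mul1,r4:1,r5:9
c3: issue ADD r4<-Add2 | r0:Add1,r1:2,r2:7,r3:Mul1,r4:Add2,r5:9
c4: CDB Add1=8; issue ADD r2<-Add1 | r0:8,r1:2,r2:Add1,r3:Mul1,r4:Add2,r5:9
c5: CDB Mul1=4; issue MUL r1<-Mul1 | r0:8,r1:Mul1,r2:Add1,r3:4,r4:Add2,r5:9
c6: CDB Add2=15; issue MUL r5<-Mul2 | r0:8,r1:Mul1,r2:Add1,r3:4,r4:15,r5:Mul2
c7: - | r0:8,r1:Mul1,r2:Add1,r3:4,r4:15,r5:Mul2
c8: CDB Add1=17 | r0:8,r1:Mul1,r2:17,r3:4,r4:15,r5:Mul2
c9: - | r0:8,r1:Mul1,r2:17,r3:4,r4:15,r5:Mul2
c10: CDB Mul2=72 | r0:8,r1:Mul1,r2:17,r3:4,r4:15,r5:72
c11: - | r0:8,r1:Mul1,r2:17,r3:4,r4:15,r5:72

STATUS = TAG Mul1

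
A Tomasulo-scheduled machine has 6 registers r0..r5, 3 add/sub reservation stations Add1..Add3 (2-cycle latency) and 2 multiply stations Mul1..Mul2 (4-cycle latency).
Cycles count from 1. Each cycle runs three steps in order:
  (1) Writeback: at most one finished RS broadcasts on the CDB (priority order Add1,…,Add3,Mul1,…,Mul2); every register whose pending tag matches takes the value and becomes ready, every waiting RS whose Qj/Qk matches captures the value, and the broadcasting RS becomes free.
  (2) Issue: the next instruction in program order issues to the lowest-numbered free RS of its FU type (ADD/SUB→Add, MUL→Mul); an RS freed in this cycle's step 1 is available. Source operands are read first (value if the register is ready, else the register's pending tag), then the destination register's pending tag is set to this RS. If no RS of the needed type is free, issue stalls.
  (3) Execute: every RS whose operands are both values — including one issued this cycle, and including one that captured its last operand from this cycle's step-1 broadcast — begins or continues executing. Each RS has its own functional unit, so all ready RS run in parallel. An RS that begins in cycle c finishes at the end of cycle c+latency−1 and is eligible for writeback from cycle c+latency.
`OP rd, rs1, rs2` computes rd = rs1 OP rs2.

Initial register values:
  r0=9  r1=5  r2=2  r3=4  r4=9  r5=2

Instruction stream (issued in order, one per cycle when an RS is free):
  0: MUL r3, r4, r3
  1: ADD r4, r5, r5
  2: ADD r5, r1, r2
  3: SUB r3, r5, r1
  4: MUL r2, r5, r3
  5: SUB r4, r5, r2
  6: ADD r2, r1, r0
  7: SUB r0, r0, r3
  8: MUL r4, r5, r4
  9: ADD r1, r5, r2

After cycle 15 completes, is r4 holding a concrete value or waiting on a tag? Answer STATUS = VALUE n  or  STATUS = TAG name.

STATUS = TAG Mul1

  c1: issue MUL r3<-Mul1  regs: r0:9,r1:5,r2:2,r3:Mul1,r4:9,r5:2
  c2: issue ADD r4<-Add1  regs: r0:9,r1:5,r2:2,r3:Mul1,r4:Add1,r5:2
  c3: issue ADD r5<-Add2  regs: r0:9,r1:5,r2:2,r3:Mul1,r4:Add1,r5:Add2
  c4: CDB Add1=4; issue SUB r3<-Add1  regs: r0:9,r1:5,r2:2,r3:Add1,r4:4,r5:Add2
  c5: CDB Add2=7; issue MUL r2<-Mul2  regs: r0:9,r1:5,r2:Mul2,r3:Add1,r4:4,r5:7
  c6: CDB Mul1=36; issue SUB r4<-Add2  regs: r0:9,r1:5,r2:Mul2,r3:Add1,r4:Add2,r5:7
  c7: CDB Add1=2; issue ADD r2<-Add1  regs: r0:9,r1:5,r2:Add1,r3:2,r4:Add2,r5:7
  c8: issue SUB r0<-Add3  regs: r0:Add3,r1:5,r2:Add1,r3:2,r4:Add2,r5:7
  c9: CDB Add1=14; issue MUL r4<-Mul1  regs: r0:Add3,r1:5,r2:14,r3:2,r4:Mul1,r5:7
  c10: CDB Add3=7; issue ADD r1<-Add1  regs: r0:7,r1:Add1,r2:14,r3:2,r4:Mul1,r5:7
  c11: CDB Mul2=14  regs: r0:7,r1:Add1,r2:14,r3:2,r4:Mul1,r5:7
  c12: CDB Add1=21  regs: r0:7,r1:21,r2:14,r3:2,r4:Mul1,r5:7
  c13: CDB Add2=-7  regs: r0:7,r1:21,r2:14,r3:2,r4:Mul1,r5:7
  c14: -  regs: r0:7,r1:21,r2:14,r3:2,r4:Mul1,r5:7
  c15: -  regs: r0:7,r1:21,r2:14,r3:2,r4:Mul1,r5:7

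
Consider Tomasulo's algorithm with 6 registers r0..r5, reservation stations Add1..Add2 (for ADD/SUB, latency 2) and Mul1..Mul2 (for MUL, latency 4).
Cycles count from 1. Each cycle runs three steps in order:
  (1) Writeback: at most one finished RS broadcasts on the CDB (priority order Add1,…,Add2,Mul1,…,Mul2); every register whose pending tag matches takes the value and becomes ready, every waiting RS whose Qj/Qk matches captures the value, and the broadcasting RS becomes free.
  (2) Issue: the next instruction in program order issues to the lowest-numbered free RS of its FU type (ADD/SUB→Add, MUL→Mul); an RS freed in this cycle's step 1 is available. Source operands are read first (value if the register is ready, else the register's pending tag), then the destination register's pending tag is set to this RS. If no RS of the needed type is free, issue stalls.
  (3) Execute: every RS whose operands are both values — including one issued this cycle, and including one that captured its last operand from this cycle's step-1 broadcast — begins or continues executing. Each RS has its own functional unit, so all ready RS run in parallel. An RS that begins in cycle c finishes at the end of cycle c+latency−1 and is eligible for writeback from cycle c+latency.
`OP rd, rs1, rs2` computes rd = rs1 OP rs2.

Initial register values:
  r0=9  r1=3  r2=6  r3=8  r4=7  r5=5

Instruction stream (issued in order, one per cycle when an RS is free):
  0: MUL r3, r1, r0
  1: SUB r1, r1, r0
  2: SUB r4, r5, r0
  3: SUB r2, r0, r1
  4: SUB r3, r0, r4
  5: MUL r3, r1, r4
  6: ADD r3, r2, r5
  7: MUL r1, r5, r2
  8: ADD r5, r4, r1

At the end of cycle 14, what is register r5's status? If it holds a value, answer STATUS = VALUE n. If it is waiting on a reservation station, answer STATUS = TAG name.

cycle 1: issue MUL r3<-Mul1 // r0:9,r1:3,r2:6,r3:Mul1,r4:7,r5:5
cycle 2: issue SUB r1<-Add1 // r0:9,r1:Add1,r2:6,r3:Mul1,r4:7,r5:5
cycle 3: issue SUB r4<-Add2 // r0:9,r1:Add1,r2:6,r3:Mul1,r4:Add2,r5:5
cycle 4: CDB Add1=-6; issue SUB r2<-Add1 // r0:9,r1:-6,r2:Add1,r3:Mul1,r4:Add2,r5:5
cycle 5: CDB Add2=-4; issue SUB r3<-Add2 // r0:9,r1:-6,r2:Add1,r3:Add2,r4:-4,r5:5
cycle 6: CDB Add1=15; issue MUL r3<-Mul2 // r0:9,r1:-6,r2:15,r3:Mul2,r4:-4,r5:5
cycle 7: CDB Add2=13; issue ADD r3<-Add1 // r0:9,r1:-6,r2:15,r3:Add1,r4:-4,r5:5
cycle 8: CDB Mul1=27; issue MUL r1<-Mul1 // r0:9,r1:Mul1,r2:15,r3:Add1,r4:-4,r5:5
cycle 9: CDB Add1=20; issue ADD r5<-Add1 // r0:9,r1:Mul1,r2:15,r3:20,r4:-4,r5:Add1
cycle 10: CDB Mul2=24 // r0:9,r1:Mul1,r2:15,r3:20,r4:-4,r5:Add1
cycle 11: - // r0:9,r1:Mul1,r2:15,r3:20,r4:-4,r5:Add1
cycle 12: CDB Mul1=75 // r0:9,r1:75,r2:15,r3:20,r4:-4,r5:Add1
cycle 13: - // r0:9,r1:75,r2:15,r3:20,r4:-4,r5:Add1
cycle 14: CDB Add1=71 // r0:9,r1:75,r2:15,r3:20,r4:-4,r5:71

STATUS = VALUE 71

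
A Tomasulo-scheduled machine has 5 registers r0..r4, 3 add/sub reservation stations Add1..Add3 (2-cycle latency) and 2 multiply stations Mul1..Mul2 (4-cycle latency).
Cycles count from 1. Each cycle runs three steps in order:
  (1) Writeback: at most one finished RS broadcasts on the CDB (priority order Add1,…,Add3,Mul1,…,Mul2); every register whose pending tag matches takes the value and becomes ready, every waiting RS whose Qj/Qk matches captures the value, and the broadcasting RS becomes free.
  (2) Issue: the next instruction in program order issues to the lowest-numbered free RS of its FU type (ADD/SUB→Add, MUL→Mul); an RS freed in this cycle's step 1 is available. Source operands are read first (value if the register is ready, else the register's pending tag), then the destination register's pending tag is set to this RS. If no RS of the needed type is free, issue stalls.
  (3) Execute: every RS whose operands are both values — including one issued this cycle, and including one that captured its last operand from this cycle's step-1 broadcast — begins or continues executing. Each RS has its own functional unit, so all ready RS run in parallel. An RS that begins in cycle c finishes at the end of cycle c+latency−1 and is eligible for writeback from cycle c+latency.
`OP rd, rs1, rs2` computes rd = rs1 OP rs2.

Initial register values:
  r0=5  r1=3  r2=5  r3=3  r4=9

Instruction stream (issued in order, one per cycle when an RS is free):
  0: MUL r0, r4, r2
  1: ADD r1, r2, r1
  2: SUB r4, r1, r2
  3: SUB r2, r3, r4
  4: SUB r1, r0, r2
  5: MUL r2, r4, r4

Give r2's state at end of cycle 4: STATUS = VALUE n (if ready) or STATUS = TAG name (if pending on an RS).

cycle 1: issue MUL r0<-Mul1 // r0:Mul1,r1:3,r2:5,r3:3,r4:9
cycle 2: issue ADD r1<-Add1 // r0:Mul1,r1:Add1,r2:5,r3:3,r4:9
cycle 3: issue SUB r4<-Add2 // r0:Mul1,r1:Add1,r2:5,r3:3,r4:Add2
cycle 4: CDB Add1=8; issue SUB r2<-Add1 // r0:Mul1,r1:8,r2:Add1,r3:3,r4:Add2

STATUS = TAG Add1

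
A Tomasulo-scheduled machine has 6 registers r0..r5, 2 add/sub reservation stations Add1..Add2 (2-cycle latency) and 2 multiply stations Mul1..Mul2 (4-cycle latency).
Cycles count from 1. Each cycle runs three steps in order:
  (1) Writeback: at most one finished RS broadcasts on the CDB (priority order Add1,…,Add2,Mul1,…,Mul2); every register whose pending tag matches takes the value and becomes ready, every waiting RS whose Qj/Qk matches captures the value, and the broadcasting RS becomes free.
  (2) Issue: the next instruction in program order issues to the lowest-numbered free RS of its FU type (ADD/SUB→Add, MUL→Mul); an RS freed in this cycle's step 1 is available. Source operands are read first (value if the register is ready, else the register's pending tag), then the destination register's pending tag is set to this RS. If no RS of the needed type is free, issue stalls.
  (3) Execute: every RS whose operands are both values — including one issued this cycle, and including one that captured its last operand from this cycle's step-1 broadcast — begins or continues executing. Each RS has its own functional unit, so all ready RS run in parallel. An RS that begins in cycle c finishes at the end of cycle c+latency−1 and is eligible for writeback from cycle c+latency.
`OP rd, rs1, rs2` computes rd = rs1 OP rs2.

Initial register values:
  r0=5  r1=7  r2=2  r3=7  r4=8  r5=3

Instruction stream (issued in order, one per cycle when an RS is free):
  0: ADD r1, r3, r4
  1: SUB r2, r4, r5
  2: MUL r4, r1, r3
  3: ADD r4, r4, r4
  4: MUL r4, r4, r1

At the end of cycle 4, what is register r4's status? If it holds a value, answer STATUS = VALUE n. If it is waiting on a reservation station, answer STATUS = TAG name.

cycle 1: issue ADD r1<-Add1 // r0:5,r1:Add1,r2:2,r3:7,r4:8,r5:3
cycle 2: issue SUB r2<-Add2 // r0:5,r1:Add1,r2:Add2,r3:7,r4:8,r5:3
cycle 3: CDB Add1=15; issue MUL r4<-Mul1 // r0:5,r1:15,r2:Add2,r3:7,r4:Mul1,r5:3
cycle 4: CDB Add2=5; issue ADD r4<-Add1 // r0:5,r1:15,r2:5,r3:7,r4:Add1,r5:3

STATUS = TAG Add1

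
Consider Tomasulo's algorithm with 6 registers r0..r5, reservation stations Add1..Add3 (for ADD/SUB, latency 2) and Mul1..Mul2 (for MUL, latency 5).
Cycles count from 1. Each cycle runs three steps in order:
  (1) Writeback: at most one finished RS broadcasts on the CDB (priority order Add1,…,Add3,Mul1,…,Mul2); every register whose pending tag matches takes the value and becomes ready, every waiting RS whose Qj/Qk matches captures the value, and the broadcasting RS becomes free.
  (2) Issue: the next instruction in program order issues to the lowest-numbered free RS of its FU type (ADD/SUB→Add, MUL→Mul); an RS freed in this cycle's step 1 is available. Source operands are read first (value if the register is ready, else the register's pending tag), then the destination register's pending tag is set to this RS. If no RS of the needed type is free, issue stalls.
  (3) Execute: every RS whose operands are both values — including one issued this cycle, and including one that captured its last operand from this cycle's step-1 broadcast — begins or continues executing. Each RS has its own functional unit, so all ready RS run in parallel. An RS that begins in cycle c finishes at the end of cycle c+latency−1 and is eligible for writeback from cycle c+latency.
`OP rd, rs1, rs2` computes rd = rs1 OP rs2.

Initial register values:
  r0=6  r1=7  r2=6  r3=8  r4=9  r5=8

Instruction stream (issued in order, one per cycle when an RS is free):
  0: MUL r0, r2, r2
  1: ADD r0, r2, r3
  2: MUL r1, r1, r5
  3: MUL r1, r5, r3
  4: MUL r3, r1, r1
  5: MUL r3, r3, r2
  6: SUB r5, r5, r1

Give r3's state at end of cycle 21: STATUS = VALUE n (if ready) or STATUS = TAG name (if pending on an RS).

cycle 1: issue MUL r0<-Mul1 // r0:Mul1,r1:7,r2:6,r3:8,r4:9,r5:8
cycle 2: issue ADD r0<-Add1 // r0:Add1,r1:7,r2:6,r3:8,r4:9,r5:8
cycle 3: issue MUL r1<-Mul2 // r0:Add1,r1:Mul2,r2:6,r3:8,r4:9,r5:8
cycle 4: CDB Add1=14; stall // r0:14,r1:Mul2,r2:6,r3:8,r4:9,r5:8
cycle 5: stall // r0:14,r1:Mul2,r2:6,r3:8,r4:9,r5:8
cycle 6: CDB Mul1=36; issue MUL r1<-Mul1 // r0:14,r1:Mul1,r2:6,r3:8,r4:9,r5:8
cycle 7: stall // r0:14,r1:Mul1,r2:6,r3:8,r4:9,r5:8
cycle 8: CDB Mul2=56; issue MUL r3<-Mul2 // r0:14,r1:Mul1,r2:6,r3:Mul2,r4:9,r5:8
cycle 9: stall // r0:14,r1:Mul1,r2:6,r3:Mul2,r4:9,r5:8
cycle 10: stall // r0:14,r1:Mul1,r2:6,r3:Mul2,r4:9,r5:8
cycle 11: CDB Mul1=64; issue MUL r3<-Mul1 // r0:14,r1:64,r2:6,r3:Mul1,r4:9,r5:8
cycle 12: issue SUB r5<-Add1 // r0:14,r1:64,r2:6,r3:Mul1,r4:9,r5:Add1
cycle 13: - // r0:14,r1:64,r2:6,r3:Mul1,r4:9,r5:Add1
cycle 14: CDB Add1=-56 // r0:14,r1:64,r2:6,r3:Mul1,r4:9,r5:-56
cycle 15: - // r0:14,r1:64,r2:6,r3:Mul1,r4:9,r5:-56
cycle 16: CDB Mul2=4096 // r0:14,r1:64,r2:6,r3:Mul1,r4:9,r5:-56
cycle 17: - // r0:14,r1:64,r2:6,r3:Mul1,r4:9,r5:-56
cycle 18: - // r0:14,r1:64,r2:6,r3:Mul1,r4:9,r5:-56
cycle 19: - // r0:14,r1:64,r2:6,r3:Mul1,r4:9,r5:-56
cycle 20: - // r0:14,r1:64,r2:6,r3:Mul1,r4:9,r5:-56
cycle 21: CDB Mul1=24576 // r0:14,r1:64,r2:6,r3:24576,r4:9,r5:-56

STATUS = VALUE 24576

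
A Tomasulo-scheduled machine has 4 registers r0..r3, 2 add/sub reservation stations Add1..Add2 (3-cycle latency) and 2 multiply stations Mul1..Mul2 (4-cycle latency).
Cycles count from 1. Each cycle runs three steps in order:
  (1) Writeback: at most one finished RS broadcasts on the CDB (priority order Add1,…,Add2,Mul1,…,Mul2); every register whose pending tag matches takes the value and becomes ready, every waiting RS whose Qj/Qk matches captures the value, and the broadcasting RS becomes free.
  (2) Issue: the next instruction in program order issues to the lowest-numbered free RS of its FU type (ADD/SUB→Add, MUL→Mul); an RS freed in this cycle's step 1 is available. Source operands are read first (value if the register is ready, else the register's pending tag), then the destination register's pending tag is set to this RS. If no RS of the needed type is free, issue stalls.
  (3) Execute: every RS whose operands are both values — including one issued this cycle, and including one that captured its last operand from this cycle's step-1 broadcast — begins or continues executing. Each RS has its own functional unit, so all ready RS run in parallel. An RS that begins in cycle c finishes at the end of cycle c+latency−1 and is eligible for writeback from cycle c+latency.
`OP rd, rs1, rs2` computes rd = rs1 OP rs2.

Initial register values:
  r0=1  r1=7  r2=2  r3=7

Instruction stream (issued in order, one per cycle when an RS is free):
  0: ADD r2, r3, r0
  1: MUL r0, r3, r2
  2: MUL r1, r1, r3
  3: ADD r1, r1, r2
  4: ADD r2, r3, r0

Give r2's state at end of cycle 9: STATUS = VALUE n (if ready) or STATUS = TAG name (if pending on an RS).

cycle 1: issue ADD r2<-Add1 // r0:1,r1:7,r2:Add1,r3:7
cycle 2: issue MUL r0<-Mul1 // r0:Mul1,r1:7,r2:Add1,r3:7
cycle 3: issue MUL r1<-Mul2 // r0:Mul1,r1:Mul2,r2:Add1,r3:7
cycle 4: CDB Add1=8; issue ADD r1<-Add1 // r0:Mul1,r1:Add1,r2:8,r3:7
cycle 5: issue ADD r2<-Add2 // r0:Mul1,r1:Add1,r2:Add2,r3:7
cycle 6: - // r0:Mul1,r1:Add1,r2:Add2,r3:7
cycle 7: CDB Mul2=49 // r0:Mul1,r1:Add1,r2:Add2,r3:7
cycle 8: CDB Mul1=56 // r0:56,r1:Add1,r2:Add2,r3:7
cycle 9: - // r0:56,r1:Add1,r2:Add2,r3:7

STATUS = TAG Add2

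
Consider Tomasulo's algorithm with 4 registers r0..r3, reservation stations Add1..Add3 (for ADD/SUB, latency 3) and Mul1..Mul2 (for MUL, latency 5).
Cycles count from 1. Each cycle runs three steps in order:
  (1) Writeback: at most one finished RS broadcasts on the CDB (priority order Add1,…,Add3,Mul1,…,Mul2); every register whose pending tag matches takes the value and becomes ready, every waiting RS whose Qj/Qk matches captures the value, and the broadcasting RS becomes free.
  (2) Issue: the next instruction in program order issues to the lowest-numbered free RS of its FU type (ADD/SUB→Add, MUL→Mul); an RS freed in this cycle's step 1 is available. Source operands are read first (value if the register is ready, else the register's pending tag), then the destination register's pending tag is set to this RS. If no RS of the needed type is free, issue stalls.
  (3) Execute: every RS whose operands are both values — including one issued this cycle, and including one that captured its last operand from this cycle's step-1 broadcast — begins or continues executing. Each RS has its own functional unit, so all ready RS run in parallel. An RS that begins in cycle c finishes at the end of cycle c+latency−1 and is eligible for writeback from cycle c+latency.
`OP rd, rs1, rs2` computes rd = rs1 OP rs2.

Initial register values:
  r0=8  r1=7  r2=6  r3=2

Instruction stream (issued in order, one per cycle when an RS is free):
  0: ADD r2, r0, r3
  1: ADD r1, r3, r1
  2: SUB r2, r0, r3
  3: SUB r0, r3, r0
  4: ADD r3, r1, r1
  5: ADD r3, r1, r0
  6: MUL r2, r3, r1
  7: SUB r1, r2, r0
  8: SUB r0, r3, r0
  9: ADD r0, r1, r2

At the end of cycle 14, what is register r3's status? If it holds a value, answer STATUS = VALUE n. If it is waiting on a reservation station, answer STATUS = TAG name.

  c1: issue ADD r2<-Add1  regs: r0:8,r1:7,r2:Add1,r3:2
  c2: issue ADD r1<-Add2  regs: r0:8,r1:Add2,r2:Add1,r3:2
  c3: issue SUB r2<-Add3  regs: r0:8,r1:Add2,r2:Add3,r3:2
  c4: CDB Add1=10; issue SUB r0<-Add1  regs: r0:Add1,r1:Add2,r2:Add3,r3:2
  c5: CDB Add2=9; issue ADD r3<-Add2  regs: r0:Add1,r1:9,r2:Add3,r3:Add2
  c6: CDB Add3=6; issue ADD r3<-Add3  regs: r0:Add1,r1:9,r2:6,r3:Add3
  c7: CDB Add1=-6; issue MUL r2<-Mul1  regs: r0:-6,r1:9,r2:Mul1,r3:Add3
  c8: CDB Add2=18; issue SUB r1<-Add1  regs: r0:-6,r1:Add1,r2:Mul1,r3:Add3
  c9: issue SUB r0<-Add2  regs: r0:Add2,r1:Add1,r2:Mul1,r3:Add3
  c10: CDB Add3=3; issue ADD r0<-Add3  regs: r0:Add3,r1:Add1,r2:Mul1,r3:3
  c11: -  regs: r0:Add3,r1:Add1,r2:Mul1,r3:3
  c12: -  regs: r0:Add3,r1:Add1,r2:Mul1,r3:3
  c13: CDB Add2=9  regs: r0:Add3,r1:Add1,r2:Mul1,r3:3
  c14: -  regs: r0:Add3,r1:Add1,r2:Mul1,r3:3

STATUS = VALUE 3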